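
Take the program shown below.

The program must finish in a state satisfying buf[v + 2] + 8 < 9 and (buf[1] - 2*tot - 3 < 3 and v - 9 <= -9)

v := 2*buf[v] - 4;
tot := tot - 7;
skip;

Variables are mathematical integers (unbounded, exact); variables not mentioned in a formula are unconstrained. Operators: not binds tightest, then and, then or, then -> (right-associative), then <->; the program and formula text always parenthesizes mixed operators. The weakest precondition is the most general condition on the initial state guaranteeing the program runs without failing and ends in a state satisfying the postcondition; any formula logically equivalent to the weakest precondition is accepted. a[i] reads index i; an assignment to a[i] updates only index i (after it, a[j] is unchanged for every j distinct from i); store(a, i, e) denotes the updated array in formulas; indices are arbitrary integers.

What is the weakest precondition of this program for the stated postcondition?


Working backward. After the program, the postcondition buf[v + 2] + 8 < 9 and (buf[1] - 2*tot - 3 < 3 and v - 9 <= -9) must hold; in canonical form it is buf[v + 2] < 1 and buf[1] < 2*tot + 6 and v <= 0.
Before skip: buf[v + 2] < 1 and buf[1] < 2*tot + 6 and v <= 0
Before tot := tot - 7: buf[v + 2] < 1 and buf[1] < 2*tot - 8 and v <= 0
Before v := 2*buf[v] - 4: buf[2*buf[v] - 2] < 1 and buf[1] < 2*tot - 8 and 2*buf[v] <= 4
Answer: WP = buf[2*buf[v] - 2] < 1 and buf[1] < 2*tot - 8 and 2*buf[v] <= 4


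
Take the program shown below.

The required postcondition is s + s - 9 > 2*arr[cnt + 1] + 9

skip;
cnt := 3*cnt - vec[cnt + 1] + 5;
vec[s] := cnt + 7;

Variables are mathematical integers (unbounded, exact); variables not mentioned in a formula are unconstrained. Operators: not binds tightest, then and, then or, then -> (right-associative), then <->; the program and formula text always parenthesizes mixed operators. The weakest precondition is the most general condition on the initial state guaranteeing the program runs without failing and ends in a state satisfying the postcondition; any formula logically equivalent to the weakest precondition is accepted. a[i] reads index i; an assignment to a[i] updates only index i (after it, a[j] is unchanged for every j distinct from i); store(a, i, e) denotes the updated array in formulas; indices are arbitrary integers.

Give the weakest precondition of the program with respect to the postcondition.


Working backward. After the program, the postcondition s + s - 9 > 2*arr[cnt + 1] + 9 must hold; in canonical form it is 2*s > 2*arr[cnt + 1] + 18.
Before vec[s] := cnt + 7: 2*s > 2*arr[cnt + 1] + 18
Before cnt := 3*cnt - vec[cnt + 1] + 5: 2*s > 2*arr[-vec[cnt + 1] + 3*cnt + 6] + 18
Before skip: 2*s > 2*arr[-vec[cnt + 1] + 3*cnt + 6] + 18
Answer: WP = 2*s > 2*arr[-vec[cnt + 1] + 3*cnt + 6] + 18


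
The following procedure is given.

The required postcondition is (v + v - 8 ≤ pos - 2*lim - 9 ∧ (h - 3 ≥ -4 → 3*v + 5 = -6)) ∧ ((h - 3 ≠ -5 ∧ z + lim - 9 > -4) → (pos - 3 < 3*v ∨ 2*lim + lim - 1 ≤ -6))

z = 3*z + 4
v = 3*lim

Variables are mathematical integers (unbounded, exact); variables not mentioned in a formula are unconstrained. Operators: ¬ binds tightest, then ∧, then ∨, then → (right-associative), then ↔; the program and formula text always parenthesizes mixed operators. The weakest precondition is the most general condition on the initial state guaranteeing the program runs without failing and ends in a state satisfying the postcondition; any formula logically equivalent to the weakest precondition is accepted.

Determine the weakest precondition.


Working backward. After the program, the postcondition (v + v - 8 ≤ pos - 2*lim - 9 ∧ (h - 3 ≥ -4 → 3*v + 5 = -6)) ∧ ((h - 3 ≠ -5 ∧ z + lim - 9 > -4) → (pos - 3 < 3*v ∨ 2*lim + lim - 1 ≤ -6)) must hold; in canonical form it is 2*lim + 2*v ≤ pos - 1 ∧ (h ≥ -1 → 3*v = -11) ∧ ((h ≠ -2 ∧ lim + z > 5) → (pos < 3*v + 3 ∨ 3*lim ≤ -5)).
Before v := 3*lim: 8*lim ≤ pos - 1 ∧ (h ≥ -1 → 9*lim = -11) ∧ ((h ≠ -2 ∧ lim + z > 5) → (pos < 9*lim + 3 ∨ 3*lim ≤ -5))
Before z := 3*z + 4: 8*lim ≤ pos - 1 ∧ (h ≥ -1 → 9*lim = -11) ∧ ((h ≠ -2 ∧ lim + 3*z > 1) → (pos < 9*lim + 3 ∨ 3*lim ≤ -5))
Answer: WP = 8*lim ≤ pos - 1 ∧ (h ≥ -1 → 9*lim = -11) ∧ ((h ≠ -2 ∧ lim + 3*z > 1) → (pos < 9*lim + 3 ∨ 3*lim ≤ -5))


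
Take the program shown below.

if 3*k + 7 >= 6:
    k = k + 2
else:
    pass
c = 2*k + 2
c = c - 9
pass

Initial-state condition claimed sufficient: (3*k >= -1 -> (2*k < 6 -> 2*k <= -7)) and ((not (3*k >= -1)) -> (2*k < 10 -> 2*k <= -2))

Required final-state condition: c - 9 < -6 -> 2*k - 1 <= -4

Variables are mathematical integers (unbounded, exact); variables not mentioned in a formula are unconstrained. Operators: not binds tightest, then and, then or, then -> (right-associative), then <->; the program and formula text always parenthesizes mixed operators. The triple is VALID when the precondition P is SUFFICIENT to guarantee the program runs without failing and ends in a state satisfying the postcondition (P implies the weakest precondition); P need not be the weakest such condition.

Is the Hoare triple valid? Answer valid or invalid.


Working backward. After the program, the postcondition c - 9 < -6 -> 2*k - 1 <= -4 must hold; in canonical form it is c < 3 -> 2*k <= -3.
Before skip: c < 3 -> 2*k <= -3
Before c := c - 9: c < 12 -> 2*k <= -3
Before c := 2*k + 2: 2*k < 10 -> 2*k <= -3
Then branch requires 2*k < 6 -> 2*k <= -7; else branch requires 2*k < 10 -> 2*k <= -3.
Before the if: (3*k >= -1 -> (2*k < 6 -> 2*k <= -7)) and ((not (3*k >= -1)) -> (2*k < 10 -> 2*k <= -3))
The weakest precondition is (3*k >= -1 -> (2*k < 6 -> 2*k <= -7)) and ((not (3*k >= -1)) -> (2*k < 10 -> 2*k <= -3)).
Check whether (3*k >= -1 -> (2*k < 6 -> 2*k <= -7)) and ((not (3*k >= -1)) -> (2*k < 10 -> 2*k <= -2)) implies it.
Countermodel: at the initial state k = -1, the precondition holds but the weakest precondition fails.
Answer: invalid


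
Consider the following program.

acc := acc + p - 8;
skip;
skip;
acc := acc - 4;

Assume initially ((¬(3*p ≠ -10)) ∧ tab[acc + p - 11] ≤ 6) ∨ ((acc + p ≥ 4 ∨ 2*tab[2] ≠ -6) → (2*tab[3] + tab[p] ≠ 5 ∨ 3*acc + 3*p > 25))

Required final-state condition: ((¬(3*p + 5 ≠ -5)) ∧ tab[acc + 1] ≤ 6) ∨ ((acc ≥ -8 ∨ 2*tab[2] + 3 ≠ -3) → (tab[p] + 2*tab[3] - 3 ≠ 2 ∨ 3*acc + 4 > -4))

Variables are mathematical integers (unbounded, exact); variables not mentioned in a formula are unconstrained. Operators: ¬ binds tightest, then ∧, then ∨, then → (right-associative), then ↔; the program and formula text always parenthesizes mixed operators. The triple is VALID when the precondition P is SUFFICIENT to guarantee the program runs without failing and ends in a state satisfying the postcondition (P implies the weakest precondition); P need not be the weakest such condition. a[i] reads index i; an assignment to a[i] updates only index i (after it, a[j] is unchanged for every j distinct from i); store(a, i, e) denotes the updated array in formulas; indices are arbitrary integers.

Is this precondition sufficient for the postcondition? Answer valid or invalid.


Working backward. After the program, the postcondition ((¬(3*p + 5 ≠ -5)) ∧ tab[acc + 1] ≤ 6) ∨ ((acc ≥ -8 ∨ 2*tab[2] + 3 ≠ -3) → (tab[p] + 2*tab[3] - 3 ≠ 2 ∨ 3*acc + 4 > -4)) must hold; in canonical form it is ((¬(3*p ≠ -10)) ∧ tab[acc + 1] ≤ 6) ∨ ((acc ≥ -8 ∨ 2*tab[2] ≠ -6) → (2*tab[3] + tab[p] ≠ 5 ∨ 3*acc > -8)).
Before acc := acc - 4: ((¬(3*p ≠ -10)) ∧ tab[acc - 3] ≤ 6) ∨ ((acc ≥ -4 ∨ 2*tab[2] ≠ -6) → (2*tab[3] + tab[p] ≠ 5 ∨ 3*acc > 4))
Before skip: ((¬(3*p ≠ -10)) ∧ tab[acc - 3] ≤ 6) ∨ ((acc ≥ -4 ∨ 2*tab[2] ≠ -6) → (2*tab[3] + tab[p] ≠ 5 ∨ 3*acc > 4))
Before skip: ((¬(3*p ≠ -10)) ∧ tab[acc - 3] ≤ 6) ∨ ((acc ≥ -4 ∨ 2*tab[2] ≠ -6) → (2*tab[3] + tab[p] ≠ 5 ∨ 3*acc > 4))
Before acc := acc + p - 8: ((¬(3*p ≠ -10)) ∧ tab[acc + p - 11] ≤ 6) ∨ ((acc + p ≥ 4 ∨ 2*tab[2] ≠ -6) → (2*tab[3] + tab[p] ≠ 5 ∨ 3*acc + 3*p > 28))
The weakest precondition is ((¬(3*p ≠ -10)) ∧ tab[acc + p - 11] ≤ 6) ∨ ((acc + p ≥ 4 ∨ 2*tab[2] ≠ -6) → (2*tab[3] + tab[p] ≠ 5 ∨ 3*acc + 3*p > 28)).
Check whether ((¬(3*p ≠ -10)) ∧ tab[acc + p - 11] ≤ 6) ∨ ((acc + p ≥ 4 ∨ 2*tab[2] ≠ -6) → (2*tab[3] + tab[p] ≠ 5 ∨ 3*acc + 3*p > 25)) implies it.
Countermodel: at the initial state acc = 0, p = 9, tab = {[-2] = -6514, [2] = -6514, [3] = -6514, [9] = 13033, elsewhere -6514}, the precondition holds but the weakest precondition fails.
Answer: invalid


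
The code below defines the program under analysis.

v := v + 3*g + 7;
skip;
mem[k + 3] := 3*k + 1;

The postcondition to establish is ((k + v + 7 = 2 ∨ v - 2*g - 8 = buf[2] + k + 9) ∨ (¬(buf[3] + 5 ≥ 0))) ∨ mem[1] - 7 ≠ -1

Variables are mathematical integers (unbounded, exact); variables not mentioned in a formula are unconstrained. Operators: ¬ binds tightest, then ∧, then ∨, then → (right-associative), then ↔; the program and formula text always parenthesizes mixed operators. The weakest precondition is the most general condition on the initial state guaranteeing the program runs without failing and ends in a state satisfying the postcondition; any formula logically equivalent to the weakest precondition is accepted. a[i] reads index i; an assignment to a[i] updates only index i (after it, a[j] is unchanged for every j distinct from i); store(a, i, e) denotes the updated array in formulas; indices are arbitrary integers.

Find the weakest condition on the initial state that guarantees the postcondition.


Working backward. After the program, the postcondition ((k + v + 7 = 2 ∨ v - 2*g - 8 = buf[2] + k + 9) ∨ (¬(buf[3] + 5 ≥ 0))) ∨ mem[1] - 7 ≠ -1 must hold; in canonical form it is k + v = -5 ∨ v = buf[2] + 2*g + k + 17 ∨ (¬(buf[3] ≥ -5)) ∨ mem[1] ≠ 6.
Before mem[k + 3] := 3*k + 1: k + v = -5 ∨ v = buf[2] + 2*g + k + 17 ∨ (¬(buf[3] ≥ -5)) ∨ store(mem, k + 3, 3*k + 1)[1] ≠ 6
Before skip: k + v = -5 ∨ v = buf[2] + 2*g + k + 17 ∨ (¬(buf[3] ≥ -5)) ∨ store(mem, k + 3, 3*k + 1)[1] ≠ 6
Before v := v + 3*g + 7: 3*g + k + v = -12 ∨ g + v = buf[2] + k + 10 ∨ (¬(buf[3] ≥ -5)) ∨ store(mem, k + 3, 3*k + 1)[1] ≠ 6
Answer: WP = 3*g + k + v = -12 ∨ g + v = buf[2] + k + 10 ∨ (¬(buf[3] ≥ -5)) ∨ store(mem, k + 3, 3*k + 1)[1] ≠ 6


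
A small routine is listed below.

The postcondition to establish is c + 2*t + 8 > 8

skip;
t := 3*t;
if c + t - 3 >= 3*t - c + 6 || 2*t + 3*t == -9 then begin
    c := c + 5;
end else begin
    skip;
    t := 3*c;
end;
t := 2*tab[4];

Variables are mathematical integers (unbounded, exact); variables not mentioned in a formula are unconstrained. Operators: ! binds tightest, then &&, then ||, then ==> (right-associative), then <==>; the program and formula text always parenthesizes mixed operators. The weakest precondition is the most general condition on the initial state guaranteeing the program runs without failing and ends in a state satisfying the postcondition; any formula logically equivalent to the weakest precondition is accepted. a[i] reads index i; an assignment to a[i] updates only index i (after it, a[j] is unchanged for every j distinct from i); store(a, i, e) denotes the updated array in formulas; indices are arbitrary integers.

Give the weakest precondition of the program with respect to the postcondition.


Working backward. After the program, the postcondition c + 2*t + 8 > 8 must hold; in canonical form it is c + 2*t > 0.
Before t := 2*tab[4]: 4*tab[4] + c > 0
Then branch requires 4*tab[4] + c > -5; else branch requires 4*tab[4] + c > 0.
Before the if: ((2*c >= 2*t + 9 || 5*t == -9) ==> 4*tab[4] + c > -5) && ((!(2*c >= 2*t + 9 || 5*t == -9)) ==> 4*tab[4] + c > 0)
Before t := 3*t: ((2*c >= 6*t + 9 || 15*t == -9) ==> 4*tab[4] + c > -5) && ((!(2*c >= 6*t + 9 || 15*t == -9)) ==> 4*tab[4] + c > 0)
Before skip: ((2*c >= 6*t + 9 || 15*t == -9) ==> 4*tab[4] + c > -5) && ((!(2*c >= 6*t + 9 || 15*t == -9)) ==> 4*tab[4] + c > 0)
Answer: WP = ((2*c >= 6*t + 9 || 15*t == -9) ==> 4*tab[4] + c > -5) && ((!(2*c >= 6*t + 9 || 15*t == -9)) ==> 4*tab[4] + c > 0)


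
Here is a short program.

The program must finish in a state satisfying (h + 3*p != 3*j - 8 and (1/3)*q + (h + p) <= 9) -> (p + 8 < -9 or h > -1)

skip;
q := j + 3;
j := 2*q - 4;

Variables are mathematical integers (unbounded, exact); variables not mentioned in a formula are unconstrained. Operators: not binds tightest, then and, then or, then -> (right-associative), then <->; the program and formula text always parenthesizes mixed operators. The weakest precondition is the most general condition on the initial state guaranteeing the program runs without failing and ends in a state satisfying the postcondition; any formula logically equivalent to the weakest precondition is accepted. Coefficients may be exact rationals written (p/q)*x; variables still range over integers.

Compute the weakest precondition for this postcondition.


Working backward. After the program, the postcondition (h + 3*p != 3*j - 8 and (1/3)*q + (h + p) <= 9) -> (p + 8 < -9 or h > -1) must hold; in canonical form it is (h + 3*p != 3*j - 8 and h + p + (1/3)*q <= 9) -> (p < -17 or h > -1).
Before j := 2*q - 4: (h + 3*p != 6*q - 20 and h + p + (1/3)*q <= 9) -> (p < -17 or h > -1)
Before q := j + 3: (h + 3*p != 6*j - 2 and h + (1/3)*j + p <= 8) -> (p < -17 or h > -1)
Before skip: (h + 3*p != 6*j - 2 and h + (1/3)*j + p <= 8) -> (p < -17 or h > -1)
Answer: WP = (h + 3*p != 6*j - 2 and h + (1/3)*j + p <= 8) -> (p < -17 or h > -1)


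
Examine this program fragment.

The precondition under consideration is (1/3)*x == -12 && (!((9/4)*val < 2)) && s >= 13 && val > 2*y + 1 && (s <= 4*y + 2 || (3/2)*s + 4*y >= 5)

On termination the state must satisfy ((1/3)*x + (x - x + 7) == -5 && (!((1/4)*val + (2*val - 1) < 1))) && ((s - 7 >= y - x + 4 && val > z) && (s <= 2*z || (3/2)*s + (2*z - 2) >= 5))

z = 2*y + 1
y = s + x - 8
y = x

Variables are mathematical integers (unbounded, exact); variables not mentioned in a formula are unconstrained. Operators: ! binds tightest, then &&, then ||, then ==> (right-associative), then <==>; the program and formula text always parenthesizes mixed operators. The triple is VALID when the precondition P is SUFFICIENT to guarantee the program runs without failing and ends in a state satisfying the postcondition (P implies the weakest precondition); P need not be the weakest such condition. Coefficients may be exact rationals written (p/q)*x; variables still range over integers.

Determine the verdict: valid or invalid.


Working backward. After the program, the postcondition ((1/3)*x + (x - x + 7) == -5 && (!((1/4)*val + (2*val - 1) < 1))) && ((s - 7 >= y - x + 4 && val > z) && (s <= 2*z || (3/2)*s + (2*z - 2) >= 5)) must hold; in canonical form it is (1/3)*x == -12 && (!((9/4)*val < 2)) && s + x >= y + 11 && val > z && (s <= 2*z || (3/2)*s + 2*z >= 7).
Before y := x: (1/3)*x == -12 && (!((9/4)*val < 2)) && s >= 11 && val > z && (s <= 2*z || (3/2)*s + 2*z >= 7)
Before y := s + x - 8: (1/3)*x == -12 && (!((9/4)*val < 2)) && s >= 11 && val > z && (s <= 2*z || (3/2)*s + 2*z >= 7)
Before z := 2*y + 1: (1/3)*x == -12 && (!((9/4)*val < 2)) && s >= 11 && val > 2*y + 1 && (s <= 4*y + 2 || (3/2)*s + 4*y >= 5)
The weakest precondition is (1/3)*x == -12 && (!((9/4)*val < 2)) && s >= 11 && val > 2*y + 1 && (s <= 4*y + 2 || (3/2)*s + 4*y >= 5).
Check whether (1/3)*x == -12 && (!((9/4)*val < 2)) && s >= 13 && val > 2*y + 1 && (s <= 4*y + 2 || (3/2)*s + 4*y >= 5) implies it.
Every state satisfying the precondition satisfies the weakest precondition: the implication holds.
Answer: valid


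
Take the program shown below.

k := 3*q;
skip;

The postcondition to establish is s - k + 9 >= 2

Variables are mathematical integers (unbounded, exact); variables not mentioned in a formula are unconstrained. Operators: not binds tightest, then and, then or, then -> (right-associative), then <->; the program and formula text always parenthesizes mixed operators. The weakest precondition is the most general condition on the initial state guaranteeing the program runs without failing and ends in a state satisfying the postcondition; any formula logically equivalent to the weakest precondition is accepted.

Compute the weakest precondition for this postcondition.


Working backward. After the program, the postcondition s - k + 9 >= 2 must hold; in canonical form it is s >= k - 7.
Before skip: s >= k - 7
Before k := 3*q: s >= 3*q - 7
Answer: WP = s >= 3*q - 7


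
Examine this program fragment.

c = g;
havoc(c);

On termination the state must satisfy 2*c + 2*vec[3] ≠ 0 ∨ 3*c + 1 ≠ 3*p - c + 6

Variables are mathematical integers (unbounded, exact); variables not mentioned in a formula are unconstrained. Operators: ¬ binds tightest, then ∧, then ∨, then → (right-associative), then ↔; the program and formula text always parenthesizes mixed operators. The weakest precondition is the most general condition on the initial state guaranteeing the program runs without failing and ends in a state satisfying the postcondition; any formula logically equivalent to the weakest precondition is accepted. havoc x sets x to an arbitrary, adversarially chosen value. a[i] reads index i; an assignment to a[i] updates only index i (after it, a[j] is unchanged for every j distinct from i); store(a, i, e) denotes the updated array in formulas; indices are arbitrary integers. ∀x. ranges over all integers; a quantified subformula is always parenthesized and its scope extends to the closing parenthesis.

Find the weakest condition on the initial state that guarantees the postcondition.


Working backward. After the program, the postcondition 2*c + 2*vec[3] ≠ 0 ∨ 3*c + 1 ≠ 3*p - c + 6 must hold; in canonical form it is 2*vec[3] + 2*c ≠ 0 ∨ 4*c ≠ 3*p + 5.
Before havoc c: ∀c_1. (2*vec[3] + 2*c_1 ≠ 0 ∨ 4*c_1 ≠ 3*p + 5)
Before c := g: ∀c_1. (2*vec[3] + 2*c_1 ≠ 0 ∨ 4*c_1 ≠ 3*p + 5)
Answer: WP = ∀c_1. (2*vec[3] + 2*c_1 ≠ 0 ∨ 4*c_1 ≠ 3*p + 5)


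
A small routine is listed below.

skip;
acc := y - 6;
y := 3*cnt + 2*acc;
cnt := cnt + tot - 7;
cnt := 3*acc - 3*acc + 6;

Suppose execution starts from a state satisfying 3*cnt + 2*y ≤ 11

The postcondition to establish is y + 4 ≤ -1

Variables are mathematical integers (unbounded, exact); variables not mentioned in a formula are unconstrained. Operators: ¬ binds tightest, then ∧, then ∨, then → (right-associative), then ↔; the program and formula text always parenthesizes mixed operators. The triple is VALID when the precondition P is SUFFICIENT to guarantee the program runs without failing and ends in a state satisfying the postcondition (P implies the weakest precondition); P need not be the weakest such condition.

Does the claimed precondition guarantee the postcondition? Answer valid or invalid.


Working backward. After the program, the postcondition y + 4 ≤ -1 must hold; in canonical form it is y ≤ -5.
Before cnt := 3*acc - 3*acc + 6: y ≤ -5
Before cnt := cnt + tot - 7: y ≤ -5
Before y := 3*cnt + 2*acc: 2*acc + 3*cnt ≤ -5
Before acc := y - 6: 3*cnt + 2*y ≤ 7
Before skip: 3*cnt + 2*y ≤ 7
The weakest precondition is 3*cnt + 2*y ≤ 7.
Check whether 3*cnt + 2*y ≤ 11 implies it.
Countermodel: at the initial state cnt = 2, y = 1, the precondition holds but the weakest precondition fails.
Answer: invalid


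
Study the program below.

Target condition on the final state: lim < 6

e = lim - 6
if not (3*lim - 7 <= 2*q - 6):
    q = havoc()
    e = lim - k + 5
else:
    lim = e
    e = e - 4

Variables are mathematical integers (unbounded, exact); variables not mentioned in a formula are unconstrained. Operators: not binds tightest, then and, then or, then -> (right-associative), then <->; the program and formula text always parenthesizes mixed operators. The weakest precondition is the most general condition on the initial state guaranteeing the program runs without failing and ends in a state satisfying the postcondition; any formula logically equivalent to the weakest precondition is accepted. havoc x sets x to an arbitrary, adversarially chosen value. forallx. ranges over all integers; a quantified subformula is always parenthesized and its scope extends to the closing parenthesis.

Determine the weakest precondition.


Working backward. After the program, lim < 6 must hold.
Then branch requires lim < 6; else branch requires e < 6.
Before the if: ((not (3*lim <= 2*q + 1)) -> lim < 6) and (3*lim <= 2*q + 1 -> e < 6)
Before e := lim - 6: ((not (3*lim <= 2*q + 1)) -> lim < 6) and (3*lim <= 2*q + 1 -> lim < 12)
Answer: WP = ((not (3*lim <= 2*q + 1)) -> lim < 6) and (3*lim <= 2*q + 1 -> lim < 12)


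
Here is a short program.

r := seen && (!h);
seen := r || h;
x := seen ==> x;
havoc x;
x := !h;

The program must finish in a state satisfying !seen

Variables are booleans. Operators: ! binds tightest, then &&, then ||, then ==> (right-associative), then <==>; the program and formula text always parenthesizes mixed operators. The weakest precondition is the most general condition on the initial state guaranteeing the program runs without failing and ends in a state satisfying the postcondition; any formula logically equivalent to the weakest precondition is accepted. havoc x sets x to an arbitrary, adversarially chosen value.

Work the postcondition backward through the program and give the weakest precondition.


Working backward. After the program, !seen must hold.
Before x := !h: !seen
Before havoc x: !seen
Before x := seen ==> x: !seen
Before seen := r || h: !(r || h)
Before r := seen && (!h): !((seen && (!h)) || h)
Answer: WP = !((seen && (!h)) || h)


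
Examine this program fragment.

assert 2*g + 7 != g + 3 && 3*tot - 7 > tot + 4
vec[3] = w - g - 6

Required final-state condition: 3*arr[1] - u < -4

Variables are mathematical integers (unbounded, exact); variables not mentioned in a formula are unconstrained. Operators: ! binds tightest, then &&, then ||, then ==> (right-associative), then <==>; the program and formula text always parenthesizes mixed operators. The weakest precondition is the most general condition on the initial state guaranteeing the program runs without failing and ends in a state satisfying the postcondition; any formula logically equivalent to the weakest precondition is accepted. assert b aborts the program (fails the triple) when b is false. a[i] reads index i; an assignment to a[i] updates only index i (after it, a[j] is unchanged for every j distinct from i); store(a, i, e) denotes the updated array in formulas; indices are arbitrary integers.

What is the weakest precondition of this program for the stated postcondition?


Working backward. After the program, the postcondition 3*arr[1] - u < -4 must hold; in canonical form it is 3*arr[1] < u - 4.
Before vec[3] := w - g - 6: 3*arr[1] < u - 4
Before assert 2*g + 7 != g + 3 && 3*tot - 7 > tot + 4: g != -4 && 2*tot > 11 && 3*arr[1] < u - 4
Answer: WP = g != -4 && 2*tot > 11 && 3*arr[1] < u - 4


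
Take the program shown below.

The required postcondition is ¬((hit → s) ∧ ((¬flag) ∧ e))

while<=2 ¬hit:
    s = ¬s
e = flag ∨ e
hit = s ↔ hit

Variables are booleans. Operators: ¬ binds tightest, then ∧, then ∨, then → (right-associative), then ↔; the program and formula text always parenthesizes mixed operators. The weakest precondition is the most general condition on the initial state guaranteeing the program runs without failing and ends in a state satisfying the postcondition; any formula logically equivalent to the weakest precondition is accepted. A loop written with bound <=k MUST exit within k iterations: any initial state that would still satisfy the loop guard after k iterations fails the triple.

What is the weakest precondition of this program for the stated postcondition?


Working backward. After the program, the postcondition ¬((hit → s) ∧ ((¬flag) ∧ e)) must hold; in canonical form it is ¬((hit → s) ∧ (¬flag) ∧ e).
Before hit := s ↔ hit: ¬(((s ↔ hit) → s) ∧ (¬flag) ∧ e)
Before e := flag ∨ e: ¬(((s ↔ hit) → s) ∧ (¬flag) ∧ (flag ∨ e))
Before the loop (bound <=2), unroll the exhaustion recursion (WP_0 = exit-now case; WP_j = one more guarded iteration, up to j = 2):
  WP_0: hit ∧ (¬(((s ↔ hit) → s) ∧ (¬flag) ∧ (flag ∨ e)))
  WP_1: ((¬hit) → (hit ∧ (¬((((¬s) ↔ hit) → (¬s)) ∧ (¬flag) ∧ (flag ∨ e))))) ∧ (hit → (¬(((s ↔ hit) → s) ∧ (¬flag) ∧ (flag ∨ e))))
  WP_2: ((¬hit) → (((¬hit) → (hit ∧ (¬(((s ↔ hit) → s) ∧ (¬flag) ∧ (flag ∨ e))))) ∧ (hit → (¬((((¬s) ↔ hit) → (¬s)) ∧ (¬flag) ∧ (flag ∨ e)))))) ∧ (hit → (¬(((s ↔ hit) → s) ∧ (¬flag) ∧ (flag ∨ e))))
So before the loop: ((¬hit) → (((¬hit) → (hit ∧ (¬(((s ↔ hit) → s) ∧ (¬flag) ∧ (flag ∨ e))))) ∧ (hit → (¬((((¬s) ↔ hit) → (¬s)) ∧ (¬flag) ∧ (flag ∨ e)))))) ∧ (hit → (¬(((s ↔ hit) → s) ∧ (¬flag) ∧ (flag ∨ e))))
Answer: WP = ((¬hit) → (((¬hit) → (hit ∧ (¬(((s ↔ hit) → s) ∧ (¬flag) ∧ (flag ∨ e))))) ∧ (hit → (¬((((¬s) ↔ hit) → (¬s)) ∧ (¬flag) ∧ (flag ∨ e)))))) ∧ (hit → (¬(((s ↔ hit) → s) ∧ (¬flag) ∧ (flag ∨ e))))


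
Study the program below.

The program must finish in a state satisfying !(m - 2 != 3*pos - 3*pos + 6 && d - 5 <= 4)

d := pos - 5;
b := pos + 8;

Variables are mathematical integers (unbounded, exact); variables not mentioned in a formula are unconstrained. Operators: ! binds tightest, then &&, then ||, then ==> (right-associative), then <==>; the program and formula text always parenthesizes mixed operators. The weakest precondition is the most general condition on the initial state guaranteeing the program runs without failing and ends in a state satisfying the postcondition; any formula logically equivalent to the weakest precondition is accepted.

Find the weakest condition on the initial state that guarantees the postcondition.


Working backward. After the program, the postcondition !(m - 2 != 3*pos - 3*pos + 6 && d - 5 <= 4) must hold; in canonical form it is !(m != 8 && d <= 9).
Before b := pos + 8: !(m != 8 && d <= 9)
Before d := pos - 5: !(m != 8 && pos <= 14)
Answer: WP = !(m != 8 && pos <= 14)


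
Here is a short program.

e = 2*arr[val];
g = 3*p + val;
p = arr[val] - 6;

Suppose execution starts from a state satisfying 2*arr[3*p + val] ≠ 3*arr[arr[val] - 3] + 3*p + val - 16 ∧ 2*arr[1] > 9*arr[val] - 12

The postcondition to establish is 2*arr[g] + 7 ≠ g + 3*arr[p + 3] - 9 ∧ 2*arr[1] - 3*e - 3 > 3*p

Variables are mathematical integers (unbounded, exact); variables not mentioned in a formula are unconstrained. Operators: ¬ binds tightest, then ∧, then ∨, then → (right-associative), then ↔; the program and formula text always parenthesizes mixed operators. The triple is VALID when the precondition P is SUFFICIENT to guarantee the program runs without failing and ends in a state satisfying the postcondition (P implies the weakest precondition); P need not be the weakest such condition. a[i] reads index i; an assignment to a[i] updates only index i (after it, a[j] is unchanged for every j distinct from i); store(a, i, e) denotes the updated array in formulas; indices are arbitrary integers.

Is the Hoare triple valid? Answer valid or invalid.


Working backward. After the program, the postcondition 2*arr[g] + 7 ≠ g + 3*arr[p + 3] - 9 ∧ 2*arr[1] - 3*e - 3 > 3*p must hold; in canonical form it is 2*arr[g] ≠ 3*arr[p + 3] + g - 16 ∧ 2*arr[1] > 3*e + 3*p + 3.
Before p := arr[val] - 6: 2*arr[g] ≠ 3*arr[arr[val] - 3] + g - 16 ∧ 2*arr[1] > 3*arr[val] + 3*e - 15
Before g := 3*p + val: 2*arr[3*p + val] ≠ 3*arr[arr[val] - 3] + 3*p + val - 16 ∧ 2*arr[1] > 3*arr[val] + 3*e - 15
Before e := 2*arr[val]: 2*arr[3*p + val] ≠ 3*arr[arr[val] - 3] + 3*p + val - 16 ∧ 2*arr[1] > 9*arr[val] - 15
The weakest precondition is 2*arr[3*p + val] ≠ 3*arr[arr[val] - 3] + 3*p + val - 16 ∧ 2*arr[1] > 9*arr[val] - 15.
Check whether 2*arr[3*p + val] ≠ 3*arr[arr[val] - 3] + 3*p + val - 16 ∧ 2*arr[1] > 9*arr[val] - 12 implies it.
Every state satisfying the precondition satisfies the weakest precondition: the implication holds.
Answer: valid


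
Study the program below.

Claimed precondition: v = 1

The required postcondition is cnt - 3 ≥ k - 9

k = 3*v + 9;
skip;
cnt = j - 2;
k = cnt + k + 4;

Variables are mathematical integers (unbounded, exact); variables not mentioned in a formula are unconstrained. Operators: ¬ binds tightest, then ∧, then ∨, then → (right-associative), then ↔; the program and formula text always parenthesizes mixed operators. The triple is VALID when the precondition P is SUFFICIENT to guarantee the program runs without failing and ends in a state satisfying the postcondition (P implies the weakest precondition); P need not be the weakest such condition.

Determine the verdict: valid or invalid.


Working backward. After the program, the postcondition cnt - 3 ≥ k - 9 must hold; in canonical form it is cnt ≥ k - 6.
Before k := cnt + k + 4: k ≤ 2
Before cnt := j - 2: k ≤ 2
Before skip: k ≤ 2
Before k := 3*v + 9: 3*v ≤ -7
The weakest precondition is 3*v ≤ -7.
Check whether v = 1 implies it.
Countermodel: at the initial state v = 1, the precondition holds but the weakest precondition fails.
Answer: invalid


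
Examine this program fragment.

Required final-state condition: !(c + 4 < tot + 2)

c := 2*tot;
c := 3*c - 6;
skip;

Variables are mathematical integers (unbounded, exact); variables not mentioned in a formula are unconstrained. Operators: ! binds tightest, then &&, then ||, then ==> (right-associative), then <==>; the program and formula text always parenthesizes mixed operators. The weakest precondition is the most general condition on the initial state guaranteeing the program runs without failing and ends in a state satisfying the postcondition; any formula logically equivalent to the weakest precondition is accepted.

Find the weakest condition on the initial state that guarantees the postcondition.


Working backward. After the program, the postcondition !(c + 4 < tot + 2) must hold; in canonical form it is !(c < tot - 2).
Before skip: !(c < tot - 2)
Before c := 3*c - 6: !(3*c < tot + 4)
Before c := 2*tot: !(5*tot < 4)
Answer: WP = !(5*tot < 4)


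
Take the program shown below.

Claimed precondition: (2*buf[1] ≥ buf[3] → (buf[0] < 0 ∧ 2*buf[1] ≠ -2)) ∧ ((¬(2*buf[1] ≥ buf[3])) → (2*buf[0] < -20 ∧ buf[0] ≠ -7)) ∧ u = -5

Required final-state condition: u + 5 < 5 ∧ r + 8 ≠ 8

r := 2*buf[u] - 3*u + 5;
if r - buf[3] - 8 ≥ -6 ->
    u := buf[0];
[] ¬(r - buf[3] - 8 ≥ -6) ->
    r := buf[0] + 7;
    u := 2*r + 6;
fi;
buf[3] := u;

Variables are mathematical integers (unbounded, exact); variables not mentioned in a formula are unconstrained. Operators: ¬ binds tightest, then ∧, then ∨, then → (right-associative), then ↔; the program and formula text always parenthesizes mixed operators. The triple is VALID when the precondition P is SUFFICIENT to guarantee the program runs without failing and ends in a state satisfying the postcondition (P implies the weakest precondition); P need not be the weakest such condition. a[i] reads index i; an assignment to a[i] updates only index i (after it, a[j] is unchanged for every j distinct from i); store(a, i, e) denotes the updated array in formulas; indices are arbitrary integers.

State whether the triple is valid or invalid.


Working backward. After the program, the postcondition u + 5 < 5 ∧ r + 8 ≠ 8 must hold; in canonical form it is u < 0 ∧ r ≠ 0.
Before buf[3] := u: u < 0 ∧ r ≠ 0
Then branch requires buf[0] < 0 ∧ r ≠ 0; else branch requires 2*buf[0] < -20 ∧ buf[0] ≠ -7.
Before the if: (r ≥ buf[3] + 2 → (buf[0] < 0 ∧ r ≠ 0)) ∧ ((¬(r ≥ buf[3] + 2)) → (2*buf[0] < -20 ∧ buf[0] ≠ -7))
Before r := 2*buf[u] - 3*u + 5: (2*buf[u] ≥ buf[3] + 3*u - 3 → (buf[0] < 0 ∧ 2*buf[u] ≠ 3*u - 5)) ∧ ((¬(2*buf[u] ≥ buf[3] + 3*u - 3)) → (2*buf[0] < -20 ∧ buf[0] ≠ -7))
The weakest precondition is (2*buf[u] ≥ buf[3] + 3*u - 3 → (buf[0] < 0 ∧ 2*buf[u] ≠ 3*u - 5)) ∧ ((¬(2*buf[u] ≥ buf[3] + 3*u - 3)) → (2*buf[0] < -20 ∧ buf[0] ≠ -7)).
Check whether (2*buf[1] ≥ buf[3] → (buf[0] < 0 ∧ 2*buf[1] ≠ -2)) ∧ ((¬(2*buf[1] ≥ buf[3])) → (2*buf[0] < -20 ∧ buf[0] ≠ -7)) ∧ u = -5 implies it.
Countermodel: at the initial state buf = {[-5] = -12, [0] = -1, [1] = -2, [3] = -4, elsewhere -2}, u = -5, the precondition holds but the weakest precondition fails.
Answer: invalid


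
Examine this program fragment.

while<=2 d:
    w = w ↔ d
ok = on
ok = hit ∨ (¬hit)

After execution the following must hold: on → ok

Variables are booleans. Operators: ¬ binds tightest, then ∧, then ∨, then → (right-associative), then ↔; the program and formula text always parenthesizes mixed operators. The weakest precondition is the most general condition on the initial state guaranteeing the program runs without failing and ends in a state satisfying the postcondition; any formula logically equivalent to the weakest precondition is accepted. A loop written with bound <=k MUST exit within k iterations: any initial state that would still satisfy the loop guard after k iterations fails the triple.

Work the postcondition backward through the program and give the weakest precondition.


Working backward. After the program, on → ok must hold.
Before ok := hit ∨ (¬hit): true
Before ok := on: true
Before the loop (bound <=2), unroll the exhaustion recursion (WP_0 = exit-now case; WP_j = one more guarded iteration, up to j = 2):
  WP_0: ¬d
  WP_1: d → (¬d)
  WP_2: d → (d → (¬d))
So before the loop: d → (d → (¬d))
Answer: WP = d → (d → (¬d))


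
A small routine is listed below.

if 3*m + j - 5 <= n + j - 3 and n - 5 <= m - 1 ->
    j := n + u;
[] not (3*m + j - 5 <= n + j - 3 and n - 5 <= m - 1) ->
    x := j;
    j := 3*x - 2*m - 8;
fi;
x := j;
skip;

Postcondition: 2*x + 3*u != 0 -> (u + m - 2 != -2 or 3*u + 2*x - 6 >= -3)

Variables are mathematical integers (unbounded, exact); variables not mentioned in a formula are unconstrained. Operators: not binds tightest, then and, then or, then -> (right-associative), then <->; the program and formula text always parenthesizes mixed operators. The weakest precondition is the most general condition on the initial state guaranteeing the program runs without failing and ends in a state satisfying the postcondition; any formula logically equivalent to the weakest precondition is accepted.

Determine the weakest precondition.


Working backward. After the program, the postcondition 2*x + 3*u != 0 -> (u + m - 2 != -2 or 3*u + 2*x - 6 >= -3) must hold; in canonical form it is 3*u + 2*x != 0 -> (m + u != 0 or 3*u + 2*x >= 3).
Before skip: 3*u + 2*x != 0 -> (m + u != 0 or 3*u + 2*x >= 3)
Before x := j: 2*j + 3*u != 0 -> (m + u != 0 or 2*j + 3*u >= 3)
Then branch requires 2*n + 5*u != 0 -> (m + u != 0 or 2*n + 5*u >= 3); else branch requires 6*j + 3*u != 4*m + 16 -> (m + u != 0 or 6*j + 3*u >= 4*m + 19).
Before the if: ((3*m <= n + 2 and n <= m + 4) -> (2*n + 5*u != 0 -> (m + u != 0 or 2*n + 5*u >= 3))) and ((not (3*m <= n + 2 and n <= m + 4)) -> (6*j + 3*u != 4*m + 16 -> (m + u != 0 or 6*j + 3*u >= 4*m + 19)))
Answer: WP = ((3*m <= n + 2 and n <= m + 4) -> (2*n + 5*u != 0 -> (m + u != 0 or 2*n + 5*u >= 3))) and ((not (3*m <= n + 2 and n <= m + 4)) -> (6*j + 3*u != 4*m + 16 -> (m + u != 0 or 6*j + 3*u >= 4*m + 19)))


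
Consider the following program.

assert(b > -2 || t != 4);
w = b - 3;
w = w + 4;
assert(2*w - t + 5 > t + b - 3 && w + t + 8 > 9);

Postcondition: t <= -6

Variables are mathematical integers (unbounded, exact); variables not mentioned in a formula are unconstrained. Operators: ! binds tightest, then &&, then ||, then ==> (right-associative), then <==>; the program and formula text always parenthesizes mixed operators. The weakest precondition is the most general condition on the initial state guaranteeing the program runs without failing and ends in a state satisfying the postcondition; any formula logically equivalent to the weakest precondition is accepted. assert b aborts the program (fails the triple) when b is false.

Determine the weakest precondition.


Working backward. After the program, t <= -6 must hold.
Before assert 2*w - t + 5 > t + b - 3 && w + t + 8 > 9: 2*w > b + 2*t - 8 && t + w > 1 && t <= -6
Before w := w + 4: 2*w > b + 2*t - 16 && t + w > -3 && t <= -6
Before w := b - 3: b > 2*t - 10 && b + t > 0 && t <= -6
Before assert b > -2 || t != 4: (b > -2 || t != 4) && b > 2*t - 10 && b + t > 0 && t <= -6
Answer: WP = (b > -2 || t != 4) && b > 2*t - 10 && b + t > 0 && t <= -6


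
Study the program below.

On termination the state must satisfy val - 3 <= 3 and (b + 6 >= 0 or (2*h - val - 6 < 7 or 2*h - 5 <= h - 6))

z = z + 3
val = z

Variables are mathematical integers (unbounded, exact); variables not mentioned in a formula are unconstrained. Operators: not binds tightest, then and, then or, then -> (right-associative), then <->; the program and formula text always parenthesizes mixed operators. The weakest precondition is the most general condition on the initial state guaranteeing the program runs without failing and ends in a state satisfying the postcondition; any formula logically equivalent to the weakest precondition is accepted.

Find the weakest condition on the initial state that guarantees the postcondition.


Working backward. After the program, the postcondition val - 3 <= 3 and (b + 6 >= 0 or (2*h - val - 6 < 7 or 2*h - 5 <= h - 6)) must hold; in canonical form it is val <= 6 and (b >= -6 or 2*h < val + 13 or h <= -1).
Before val := z: z <= 6 and (b >= -6 or 2*h < z + 13 or h <= -1)
Before z := z + 3: z <= 3 and (b >= -6 or 2*h < z + 16 or h <= -1)
Answer: WP = z <= 3 and (b >= -6 or 2*h < z + 16 or h <= -1)


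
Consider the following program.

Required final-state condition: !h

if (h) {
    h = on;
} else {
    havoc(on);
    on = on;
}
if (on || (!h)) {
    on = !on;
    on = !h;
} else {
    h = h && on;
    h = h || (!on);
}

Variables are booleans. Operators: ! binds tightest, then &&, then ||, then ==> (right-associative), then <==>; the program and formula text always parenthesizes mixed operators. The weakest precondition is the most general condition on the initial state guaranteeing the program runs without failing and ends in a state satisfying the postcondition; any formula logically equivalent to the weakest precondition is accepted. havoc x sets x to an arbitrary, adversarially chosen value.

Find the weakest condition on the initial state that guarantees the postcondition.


Working backward. After the program, !h must hold.
Then branch requires !h; else branch requires !((h && on) || (!on)).
Before the if: ((on || (!h)) ==> (!h)) && ((!(on || (!h))) ==> (!((h && on) || (!on))))
Then branch requires !on; else branch requires !h.
Before the if: h ==> (!on)
Answer: WP = h ==> (!on)


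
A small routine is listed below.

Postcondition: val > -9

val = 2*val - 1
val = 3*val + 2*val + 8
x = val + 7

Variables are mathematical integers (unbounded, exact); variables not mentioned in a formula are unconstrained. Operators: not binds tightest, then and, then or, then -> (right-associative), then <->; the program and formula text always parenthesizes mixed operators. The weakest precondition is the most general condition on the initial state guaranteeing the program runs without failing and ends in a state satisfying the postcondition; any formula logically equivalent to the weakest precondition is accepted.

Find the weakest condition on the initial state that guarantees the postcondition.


Working backward. After the program, val > -9 must hold.
Before x := val + 7: val > -9
Before val := 3*val + 2*val + 8: 5*val > -17
Before val := 2*val - 1: 10*val > -12
Answer: WP = 10*val > -12


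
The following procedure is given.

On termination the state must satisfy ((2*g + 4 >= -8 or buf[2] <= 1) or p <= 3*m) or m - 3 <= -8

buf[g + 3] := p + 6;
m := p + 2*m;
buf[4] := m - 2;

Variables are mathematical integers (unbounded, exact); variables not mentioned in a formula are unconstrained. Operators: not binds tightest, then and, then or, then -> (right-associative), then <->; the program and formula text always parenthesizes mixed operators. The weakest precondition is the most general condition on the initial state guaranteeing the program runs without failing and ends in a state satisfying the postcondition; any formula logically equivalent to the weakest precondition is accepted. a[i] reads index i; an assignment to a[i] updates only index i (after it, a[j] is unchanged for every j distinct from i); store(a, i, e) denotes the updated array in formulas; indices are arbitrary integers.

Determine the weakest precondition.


Working backward. After the program, the postcondition ((2*g + 4 >= -8 or buf[2] <= 1) or p <= 3*m) or m - 3 <= -8 must hold; in canonical form it is 2*g >= -12 or buf[2] <= 1 or p <= 3*m or m <= -5.
Before buf[4] := m - 2: 2*g >= -12 or buf[2] <= 1 or p <= 3*m or m <= -5
Before m := p + 2*m: 2*g >= -12 or buf[2] <= 1 or 6*m + 2*p >= 0 or 2*m + p <= -5
Before buf[g + 3] := p + 6: 2*g >= -12 or store(buf, g + 3, p + 6)[2] <= 1 or 6*m + 2*p >= 0 or 2*m + p <= -5
Answer: WP = 2*g >= -12 or store(buf, g + 3, p + 6)[2] <= 1 or 6*m + 2*p >= 0 or 2*m + p <= -5
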